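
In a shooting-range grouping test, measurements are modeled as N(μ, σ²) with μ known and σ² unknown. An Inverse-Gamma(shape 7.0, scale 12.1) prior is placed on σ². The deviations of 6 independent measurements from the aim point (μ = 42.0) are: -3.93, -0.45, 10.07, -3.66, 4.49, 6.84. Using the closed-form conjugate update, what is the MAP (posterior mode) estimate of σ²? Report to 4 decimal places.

With known mean μ and an Inverse-Gamma(α, β) prior on σ², the Normal likelihood is conjugate: posterior is Inv-Gamma(α + n/2, β + Σ(xᵢ−μ)²/2).
Σ(xᵢ−μ)² = (-3.93)² + (-0.45)² + (10.07)² + (-3.66)² + (4.49)² + (6.84)² = 197.3936.
Posterior: Inv-Gamma(7.0 + 6/2, 12.1 + 197.3936/2) = Inv-Gamma(10.00, 110.79680).
Mode = β/(α+1) = 110.79680/11.00 = 10.0724.

10.0724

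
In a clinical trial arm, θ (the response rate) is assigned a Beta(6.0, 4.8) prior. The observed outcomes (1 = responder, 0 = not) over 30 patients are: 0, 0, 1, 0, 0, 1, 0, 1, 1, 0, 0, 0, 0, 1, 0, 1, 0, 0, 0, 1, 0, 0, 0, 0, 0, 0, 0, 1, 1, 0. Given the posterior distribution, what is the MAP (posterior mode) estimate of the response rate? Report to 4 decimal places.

The Beta prior is conjugate to a Binomial/Bernoulli likelihood; the update adds successes to α and failures to β.
Posterior: Beta(α+k, β+n−k) = Beta(6.0+9, 4.8+21) = Beta(15.0, 25.8).
Mode of Beta(a,b) for a,b>1 is (a−1)/(a+b−2) = 14.0/38.8 = 0.3608.

0.3608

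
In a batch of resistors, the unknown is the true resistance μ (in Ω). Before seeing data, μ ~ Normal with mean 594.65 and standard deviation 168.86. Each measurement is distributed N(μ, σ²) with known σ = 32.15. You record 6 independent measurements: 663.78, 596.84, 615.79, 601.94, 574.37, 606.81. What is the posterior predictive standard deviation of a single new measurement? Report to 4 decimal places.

34.7111

For Normal data with known variance σ², a Normal(μ₀, σ₀²) prior on μ is conjugate. Posterior precision = 1/σ₀² + n/σ²; posterior mean is the precision-weighted average of μ₀ and x̄.
σ₀² = 168.86² = 28513.6996, σ² = 32.15² = 1033.6225; σ² + n·σ₀² = 1033.6225 + 6·28513.6996 = 172115.8201.
Posterior precision = 1/σ₀² + n/σ² = 1/28513.6996 + 6/1033.6225 = (σ² + n·σ₀²)/(σ₀²σ²) = 172115.8201/(28513.6996·1033.6225); posterior variance σₙ² = σ₀²σ²/(σ² + n·σ₀²) = 28513.6996·1033.6225/172115.8201 = 171.235866.
Predictive variance for one new observation = σₙ² + σ² = 28513.6996·1033.6225/172115.8201 + 1033.6225 = σ²·(σ₀² + 172115.8201)/172115.8201 = 1033.6225·200629.5197/172115.8201 = 1204.858366; SD = √(1033.6225·200629.5197/172115.8201) = 34.7111.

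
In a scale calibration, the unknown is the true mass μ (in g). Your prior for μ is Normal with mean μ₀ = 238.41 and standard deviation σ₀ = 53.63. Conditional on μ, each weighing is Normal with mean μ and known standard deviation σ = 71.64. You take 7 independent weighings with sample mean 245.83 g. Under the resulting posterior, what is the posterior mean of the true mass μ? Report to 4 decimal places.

For Normal data with known variance σ², a Normal(μ₀, σ₀²) prior on μ is conjugate. Posterior precision = 1/σ₀² + n/σ²; posterior mean is the precision-weighted average of μ₀ and x̄.
n·x̄ = 7·245.83 = 1720.81.
σ₀² = 53.63² = 2876.1769, σ² = 71.64² = 5132.2896; σ² + n·σ₀² = 5132.2896 + 7·2876.1769 = 25265.5279.
Posterior mean = (μ₀/σ₀² + n·x̄/σ²)/(1/σ₀² + n/σ²) = (σ²·μ₀ + σ₀²·n·x̄)/(σ² + n·σ₀²) = (5132.2896·238.41 + 2876.1769·1720.81)/25265.5279 = 6172943.134825/25265.5279 = 244.3227.

244.3227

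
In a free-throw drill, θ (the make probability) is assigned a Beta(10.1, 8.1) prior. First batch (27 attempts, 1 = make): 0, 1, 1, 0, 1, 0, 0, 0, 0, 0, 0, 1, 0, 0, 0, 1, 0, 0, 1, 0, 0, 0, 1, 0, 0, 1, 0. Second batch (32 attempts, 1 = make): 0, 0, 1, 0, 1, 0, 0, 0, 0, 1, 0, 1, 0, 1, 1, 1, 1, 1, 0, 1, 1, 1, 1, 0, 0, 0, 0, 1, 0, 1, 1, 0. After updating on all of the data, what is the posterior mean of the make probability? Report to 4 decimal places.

0.4417

The Beta prior is conjugate to a Binomial/Bernoulli likelihood; the update adds successes to α and failures to β.
After batch 1: Beta(10.1+8, 8.1+19) = Beta(18.1, 27.1).
After batch 2: Beta(18.1+16, 27.1+16) = Beta(34.1, 43.1).
Posterior mean = α/(α+β) = 34.1/77.2 = 0.4417.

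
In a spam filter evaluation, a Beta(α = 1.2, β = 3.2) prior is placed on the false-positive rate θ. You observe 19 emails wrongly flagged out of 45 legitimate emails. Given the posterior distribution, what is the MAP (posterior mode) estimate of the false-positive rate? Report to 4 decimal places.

0.4051

The Beta prior is conjugate to a Binomial/Bernoulli likelihood; the update adds successes to α and failures to β.
Posterior: Beta(α+k, β+n−k) = Beta(1.2+19, 3.2+26) = Beta(20.2, 29.2).
Mode of Beta(a,b) for a,b>1 is (a−1)/(a+b−2) = 19.2/47.4 = 0.4051.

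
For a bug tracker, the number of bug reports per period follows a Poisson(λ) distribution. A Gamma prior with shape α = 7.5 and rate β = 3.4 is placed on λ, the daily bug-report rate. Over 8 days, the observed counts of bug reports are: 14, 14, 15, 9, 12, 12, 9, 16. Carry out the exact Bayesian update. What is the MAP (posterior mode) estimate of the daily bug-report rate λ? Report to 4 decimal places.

9.4298

With a Gamma(shape α, rate β) prior, the Poisson likelihood is conjugate: the posterior is Gamma(α + ΣXᵢ, β + n).
Sum of counts S = 101 over n = 8 days.
Posterior: Gamma(α+S, β+n) = Gamma(7.5+101, 3.4+8) = Gamma(108.5, 11.4).
Mode of Gamma(α,β) for α≥1 is (α−1)/β = 107.5/11.4 = 9.4298.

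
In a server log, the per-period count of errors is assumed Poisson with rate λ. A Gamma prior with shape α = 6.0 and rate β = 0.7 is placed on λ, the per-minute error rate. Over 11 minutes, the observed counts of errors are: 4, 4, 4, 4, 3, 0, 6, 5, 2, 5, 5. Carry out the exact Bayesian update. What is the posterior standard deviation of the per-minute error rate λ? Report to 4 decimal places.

0.5922

With a Gamma(shape α, rate β) prior, the Poisson likelihood is conjugate: the posterior is Gamma(α + ΣXᵢ, β + n).
Sum of counts S = 42 over n = 11 minutes.
Posterior: Gamma(α+S, β+n) = Gamma(6.0+42, 0.7+11) = Gamma(48.0, 11.7).
SD = √α/β = √48.0/11.7 = 0.5922.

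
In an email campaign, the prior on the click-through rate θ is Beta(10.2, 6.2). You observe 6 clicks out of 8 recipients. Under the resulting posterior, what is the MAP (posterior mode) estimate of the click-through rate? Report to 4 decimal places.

The Beta prior is conjugate to a Binomial/Bernoulli likelihood; the update adds successes to α and failures to β.
Posterior: Beta(α+k, β+n−k) = Beta(10.2+6, 6.2+2) = Beta(16.2, 8.2).
Mode of Beta(a,b) for a,b>1 is (a−1)/(a+b−2) = 15.2/22.4 = 0.6786.

0.6786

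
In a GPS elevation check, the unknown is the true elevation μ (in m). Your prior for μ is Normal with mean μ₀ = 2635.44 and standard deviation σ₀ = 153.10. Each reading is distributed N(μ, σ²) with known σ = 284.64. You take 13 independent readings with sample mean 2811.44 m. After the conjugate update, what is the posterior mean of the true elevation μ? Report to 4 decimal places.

2774.4729

For Normal data with known variance σ², a Normal(μ₀, σ₀²) prior on μ is conjugate. Posterior precision = 1/σ₀² + n/σ²; posterior mean is the precision-weighted average of μ₀ and x̄.
n·x̄ = 13·2811.44 = 36548.72.
σ₀² = 153.10² = 23439.61, σ² = 284.64² = 81019.9296; σ² + n·σ₀² = 81019.9296 + 13·23439.61 = 385734.8596.
Posterior mean = (μ₀/σ₀² + n·x̄/σ²)/(1/σ₀² + n/σ²) = (σ²·μ₀ + σ₀²·n·x̄)/(σ² + n·σ₀²) = (81019.9296·2635.44 + 23439.61·36548.72)/385734.8596 = 1070210906.064224/385734.8596 = 2774.4729.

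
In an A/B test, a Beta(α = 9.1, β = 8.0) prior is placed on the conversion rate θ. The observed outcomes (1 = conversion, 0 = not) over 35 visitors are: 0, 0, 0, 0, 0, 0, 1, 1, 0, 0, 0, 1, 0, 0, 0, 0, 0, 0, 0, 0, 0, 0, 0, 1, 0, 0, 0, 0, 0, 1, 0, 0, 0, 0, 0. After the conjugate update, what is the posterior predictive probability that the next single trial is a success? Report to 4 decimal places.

The Beta prior is conjugate to a Binomial/Bernoulli likelihood; the update adds successes to α and failures to β.
Posterior: Beta(α+k, β+n−k) = Beta(9.1+5, 8.0+30) = Beta(14.1, 38.0).
For a single future Bernoulli trial, P(success | data) = α/(α+β) = 0.2706.

0.2706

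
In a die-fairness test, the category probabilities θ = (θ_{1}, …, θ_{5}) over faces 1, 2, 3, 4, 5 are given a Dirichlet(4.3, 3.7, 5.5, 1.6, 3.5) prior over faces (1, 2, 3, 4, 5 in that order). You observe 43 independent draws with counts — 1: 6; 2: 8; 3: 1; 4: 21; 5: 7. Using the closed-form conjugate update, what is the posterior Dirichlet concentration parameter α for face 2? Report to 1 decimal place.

11.7

The Dirichlet prior is conjugate to the Multinomial likelihood: each posterior αⱼ = prior αⱼ + observed count nⱼ.
Posterior concentration: (10.3, 11.7, 6.5, 22.6, 10.5), total = 61.6.
α_{2} = 3.7 + 8 = 11.7.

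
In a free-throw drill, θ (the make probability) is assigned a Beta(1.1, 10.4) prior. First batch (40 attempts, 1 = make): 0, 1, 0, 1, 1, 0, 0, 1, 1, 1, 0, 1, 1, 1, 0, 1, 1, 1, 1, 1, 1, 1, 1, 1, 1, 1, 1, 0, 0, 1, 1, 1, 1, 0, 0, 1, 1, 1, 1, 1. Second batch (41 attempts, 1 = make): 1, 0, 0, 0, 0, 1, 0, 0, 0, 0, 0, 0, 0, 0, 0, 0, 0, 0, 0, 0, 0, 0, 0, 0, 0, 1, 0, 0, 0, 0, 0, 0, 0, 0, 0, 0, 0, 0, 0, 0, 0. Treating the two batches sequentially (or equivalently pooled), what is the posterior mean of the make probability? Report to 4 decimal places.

0.3686

The Beta prior is conjugate to a Binomial/Bernoulli likelihood; the update adds successes to α and failures to β.
After batch 1: Beta(1.1+30, 10.4+10) = Beta(31.1, 20.4).
After batch 2: Beta(31.1+3, 20.4+38) = Beta(34.1, 58.4).
Posterior mean = α/(α+β) = 34.1/92.5 = 0.3686.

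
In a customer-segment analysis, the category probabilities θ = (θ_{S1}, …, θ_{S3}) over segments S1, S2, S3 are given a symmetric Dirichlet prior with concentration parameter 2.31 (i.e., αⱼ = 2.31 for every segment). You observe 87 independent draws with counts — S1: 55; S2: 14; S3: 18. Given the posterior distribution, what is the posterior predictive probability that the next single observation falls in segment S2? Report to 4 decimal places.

0.1736

The Dirichlet prior is conjugate to the Multinomial likelihood: each posterior αⱼ = prior αⱼ + observed count nⱼ.
Posterior concentration: (57.31, 16.31, 20.31), total = 93.93.
P(next = S2 | data) = α_{S2}/Σα = 0.1736.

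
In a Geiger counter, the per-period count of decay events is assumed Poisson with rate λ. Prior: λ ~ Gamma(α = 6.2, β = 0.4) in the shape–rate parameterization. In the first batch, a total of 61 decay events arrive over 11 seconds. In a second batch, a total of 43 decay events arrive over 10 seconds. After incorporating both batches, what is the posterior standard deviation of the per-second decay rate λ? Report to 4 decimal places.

0.4905

With a Gamma(shape α, rate β) prior, the Poisson likelihood is conjugate: the posterior is Gamma(α + ΣXᵢ, β + n).
After batch 1: Gamma(α+S, β+n) = Gamma(6.2+61, 0.4+11) = Gamma(67.2, 11.4).
After batch 2: Gamma(α+S, β+n) = Gamma(67.2+43, 11.4+10) = Gamma(110.2, 21.4).
SD = √α/β = √110.2/21.4 = 0.4905.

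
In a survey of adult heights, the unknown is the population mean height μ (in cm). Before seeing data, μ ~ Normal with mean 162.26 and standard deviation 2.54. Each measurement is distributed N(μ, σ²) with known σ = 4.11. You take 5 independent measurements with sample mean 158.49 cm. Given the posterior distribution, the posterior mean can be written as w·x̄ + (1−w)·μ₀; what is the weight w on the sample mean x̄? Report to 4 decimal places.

0.6563

For Normal data with known variance σ², a Normal(μ₀, σ₀²) prior on μ is conjugate. Posterior precision = 1/σ₀² + n/σ²; posterior mean is the precision-weighted average of μ₀ and x̄.
σ₀² = 2.54² = 6.4516, σ² = 4.11² = 16.8921. Prior precision 1/σ₀² = 1/6.4516; data precision n/σ² = 5/16.8921.
w = (n/σ²)/(1/σ₀² + n/σ²) = n·σ₀²/(σ² + n·σ₀²) = 5·6.4516/(16.8921 + 5·6.4516) = 32.258/49.1501 = 0.6563.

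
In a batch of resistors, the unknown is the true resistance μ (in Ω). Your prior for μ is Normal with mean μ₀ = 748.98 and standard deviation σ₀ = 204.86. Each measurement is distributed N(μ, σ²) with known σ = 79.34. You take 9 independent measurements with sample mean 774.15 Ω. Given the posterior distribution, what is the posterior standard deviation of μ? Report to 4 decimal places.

26.2290

For Normal data with known variance σ², a Normal(μ₀, σ₀²) prior on μ is conjugate. Posterior precision = 1/σ₀² + n/σ²; posterior mean is the precision-weighted average of μ₀ and x̄.
σ₀² = 204.86² = 41967.6196, σ² = 79.34² = 6294.8356; σ² + n·σ₀² = 6294.8356 + 9·41967.6196 = 384003.412.
Posterior precision = 1/σ₀² + n/σ² = 1/41967.6196 + 9/6294.8356 = (σ² + n·σ₀²)/(σ₀²σ²) = 384003.412/(41967.6196·6294.8356); posterior variance σₙ² = σ₀²σ²/(σ² + n·σ₀²) = 41967.6196·6294.8356/384003.412 = 687.960725.
Posterior SD = √σₙ² = √(41967.6196·6294.8356/384003.412) = 26.2290.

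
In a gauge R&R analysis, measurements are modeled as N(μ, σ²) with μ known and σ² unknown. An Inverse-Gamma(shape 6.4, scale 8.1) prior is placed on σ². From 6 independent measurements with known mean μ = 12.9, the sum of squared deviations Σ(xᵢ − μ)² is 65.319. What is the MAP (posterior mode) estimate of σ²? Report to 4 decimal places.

With known mean μ and an Inverse-Gamma(α, β) prior on σ², the Normal likelihood is conjugate: posterior is Inv-Gamma(α + n/2, β + Σ(xᵢ−μ)²/2).
Posterior: Inv-Gamma(6.4 + 6/2, 8.1 + 65.319/2) = Inv-Gamma(9.40, 40.7595).
Mode = β/(α+1) = 40.7595/10.40 = 3.9192.

3.9192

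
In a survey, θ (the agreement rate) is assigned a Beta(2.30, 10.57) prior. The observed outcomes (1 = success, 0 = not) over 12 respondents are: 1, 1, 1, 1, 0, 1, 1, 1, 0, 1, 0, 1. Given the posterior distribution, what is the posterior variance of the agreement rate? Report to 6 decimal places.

0.009583

The Beta prior is conjugate to a Binomial/Bernoulli likelihood; the update adds successes to α and failures to β.
Posterior: Beta(α+k, β+n−k) = Beta(2.30+9, 10.57+3) = Beta(11.30, 13.57).
Var = αβ/((α+β)²(α+β+1)) = 11.30·13.57/(24.87²·25.87) = 0.009583.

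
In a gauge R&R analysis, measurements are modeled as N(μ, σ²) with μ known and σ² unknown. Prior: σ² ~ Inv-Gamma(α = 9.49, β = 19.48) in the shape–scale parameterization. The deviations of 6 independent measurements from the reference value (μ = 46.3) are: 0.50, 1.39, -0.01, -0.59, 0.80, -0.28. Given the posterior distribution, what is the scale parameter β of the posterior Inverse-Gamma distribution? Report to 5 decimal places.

With known mean μ and an Inverse-Gamma(α, β) prior on σ², the Normal likelihood is conjugate: posterior is Inv-Gamma(α + n/2, β + Σ(xᵢ−μ)²/2).
Σ(xᵢ−μ)² = (0.50)² + (1.39)² + (-0.01)² + (-0.59)² + (0.80)² + (-0.28)² = 3.2487.
Posterior: Inv-Gamma(9.49 + 6/2, 19.48 + 3.2487/2) = Inv-Gamma(12.49, 21.10435).
Posterior β = 21.10435.

21.10435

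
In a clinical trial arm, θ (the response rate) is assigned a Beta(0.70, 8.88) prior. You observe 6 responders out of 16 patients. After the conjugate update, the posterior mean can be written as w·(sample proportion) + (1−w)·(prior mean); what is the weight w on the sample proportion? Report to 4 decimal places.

The Beta prior is conjugate to a Binomial/Bernoulli likelihood; the update adds successes to α and failures to β.
Posterior mean = (α₀+k)/(α₀+β₀+n) = [n/(α₀+β₀+n)]·(k/n) + [(α₀+β₀)/(α₀+β₀+n)]·α₀/(α₀+β₀), so only n and the prior enter the weight.
The weight on the data is w = n/(α₀+β₀+n) = 16/(0.70+8.88+16) = 16/25.58 = 0.6255.

0.6255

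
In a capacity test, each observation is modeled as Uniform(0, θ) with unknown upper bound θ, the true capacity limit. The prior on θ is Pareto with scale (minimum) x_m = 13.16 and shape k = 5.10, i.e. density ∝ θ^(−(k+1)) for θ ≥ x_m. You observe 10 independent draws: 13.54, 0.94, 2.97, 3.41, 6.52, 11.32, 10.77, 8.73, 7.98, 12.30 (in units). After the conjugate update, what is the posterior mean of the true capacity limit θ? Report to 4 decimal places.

14.5003

A Pareto(scale x_m, shape k) prior on the upper bound θ of Uniform(0, θ) is conjugate: posterior is Pareto(max(x_m, max xᵢ), k + n).
Sample maximum = 13.54; prior scale x_m = 13.16 → posterior scale = max = 13.54.
Posterior shape = 5.10 + 10 = 15.10.
E[θ|data] = k·x_m/(k−1) = 15.10·13.54/14.10 = 14.5003.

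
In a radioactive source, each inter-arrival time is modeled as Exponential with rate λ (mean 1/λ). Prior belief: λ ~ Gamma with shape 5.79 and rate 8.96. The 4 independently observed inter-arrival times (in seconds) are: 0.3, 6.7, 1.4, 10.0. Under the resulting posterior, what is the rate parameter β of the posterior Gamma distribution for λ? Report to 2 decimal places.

27.36

With a Gamma(shape α, rate β) prior on the exponential rate λ, the posterior after n observations with total T = Σxᵢ is Gamma(α+n, β+T).
Sum of observations T = 18.4 seconds; n = 4.
Posterior: Gamma(5.79+4, 8.96+18.4) = Gamma(9.79, 27.36).
Posterior β = 27.36.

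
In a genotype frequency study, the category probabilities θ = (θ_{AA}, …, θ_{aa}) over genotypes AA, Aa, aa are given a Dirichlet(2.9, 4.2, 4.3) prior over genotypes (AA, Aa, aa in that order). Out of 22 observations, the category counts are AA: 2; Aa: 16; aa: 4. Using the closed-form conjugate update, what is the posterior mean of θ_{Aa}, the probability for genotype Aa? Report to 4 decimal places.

The Dirichlet prior is conjugate to the Multinomial likelihood: each posterior αⱼ = prior αⱼ + observed count nⱼ.
Posterior concentration: (4.9, 20.2, 8.3), total = 33.4.
E[θ_{Aa}|data] = α_{Aa}/Σα = 20.2/33.4 = 0.6048.

0.6048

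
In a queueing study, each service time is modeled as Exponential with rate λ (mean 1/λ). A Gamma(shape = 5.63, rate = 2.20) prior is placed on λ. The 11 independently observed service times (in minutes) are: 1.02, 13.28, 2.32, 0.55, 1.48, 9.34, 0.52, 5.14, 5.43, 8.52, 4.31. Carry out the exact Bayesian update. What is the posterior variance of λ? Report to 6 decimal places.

With a Gamma(shape α, rate β) prior on the exponential rate λ, the posterior after n observations with total T = Σxᵢ is Gamma(α+n, β+T).
Sum of observations T = 51.91 minutes; n = 11.
Posterior: Gamma(5.63+11, 2.20+51.91) = Gamma(16.63, 54.11).
Var = α/β² = 0.005680.

0.005680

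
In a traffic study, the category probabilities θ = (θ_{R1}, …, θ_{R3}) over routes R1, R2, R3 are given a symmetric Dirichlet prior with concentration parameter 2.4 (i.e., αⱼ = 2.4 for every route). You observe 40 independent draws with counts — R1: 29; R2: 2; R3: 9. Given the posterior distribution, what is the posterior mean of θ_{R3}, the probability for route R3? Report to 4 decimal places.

0.2415

The Dirichlet prior is conjugate to the Multinomial likelihood: each posterior αⱼ = prior αⱼ + observed count nⱼ.
Posterior concentration: (31.4, 4.4, 11.4), total = 47.2.
E[θ_{R3}|data] = α_{R3}/Σα = 11.4/47.2 = 0.2415.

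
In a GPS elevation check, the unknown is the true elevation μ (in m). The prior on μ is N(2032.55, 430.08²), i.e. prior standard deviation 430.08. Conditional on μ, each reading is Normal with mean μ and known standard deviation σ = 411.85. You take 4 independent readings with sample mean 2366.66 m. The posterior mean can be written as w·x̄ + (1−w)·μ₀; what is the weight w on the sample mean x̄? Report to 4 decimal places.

0.8135

For Normal data with known variance σ², a Normal(μ₀, σ₀²) prior on μ is conjugate. Posterior precision = 1/σ₀² + n/σ²; posterior mean is the precision-weighted average of μ₀ and x̄.
σ₀² = 430.08² = 184968.8064, σ² = 411.85² = 169620.4225. Prior precision 1/σ₀² = 1/184968.8064; data precision n/σ² = 4/169620.4225.
w = (n/σ²)/(1/σ₀² + n/σ²) = n·σ₀²/(σ² + n·σ₀²) = 4·184968.8064/(169620.4225 + 4·184968.8064) = 739875.2256/909495.6481 = 0.8135.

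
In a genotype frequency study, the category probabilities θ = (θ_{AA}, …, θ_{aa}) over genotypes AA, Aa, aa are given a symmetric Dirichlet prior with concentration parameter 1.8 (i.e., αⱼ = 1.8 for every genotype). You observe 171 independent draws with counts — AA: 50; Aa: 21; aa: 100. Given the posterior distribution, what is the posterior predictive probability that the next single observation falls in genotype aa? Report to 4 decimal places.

0.5771

The Dirichlet prior is conjugate to the Multinomial likelihood: each posterior αⱼ = prior αⱼ + observed count nⱼ.
Posterior concentration: (51.8, 22.8, 101.8), total = 176.4.
P(next = aa | data) = α_{aa}/Σα = 0.5771.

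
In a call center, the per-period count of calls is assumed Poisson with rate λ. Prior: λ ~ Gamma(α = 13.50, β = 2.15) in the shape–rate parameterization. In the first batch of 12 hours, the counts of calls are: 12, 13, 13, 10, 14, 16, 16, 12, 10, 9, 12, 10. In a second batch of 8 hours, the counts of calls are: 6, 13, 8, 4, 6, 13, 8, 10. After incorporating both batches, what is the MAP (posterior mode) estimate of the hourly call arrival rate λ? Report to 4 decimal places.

10.2709

With a Gamma(shape α, rate β) prior, the Poisson likelihood is conjugate: the posterior is Gamma(α + ΣXᵢ, β + n).
Batch 1: sum of counts S = 147 over n = 12 hours.
After batch 1: Gamma(α+S, β+n) = Gamma(13.50+147, 2.15+12) = Gamma(160.50, 14.15).
Batch 2: sum of counts S = 68 over n = 8 hours.
After batch 2: Gamma(α+S, β+n) = Gamma(160.50+68, 14.15+8) = Gamma(228.50, 22.15).
Mode of Gamma(α,β) for α≥1 is (α−1)/β = 227.50/22.15 = 10.2709.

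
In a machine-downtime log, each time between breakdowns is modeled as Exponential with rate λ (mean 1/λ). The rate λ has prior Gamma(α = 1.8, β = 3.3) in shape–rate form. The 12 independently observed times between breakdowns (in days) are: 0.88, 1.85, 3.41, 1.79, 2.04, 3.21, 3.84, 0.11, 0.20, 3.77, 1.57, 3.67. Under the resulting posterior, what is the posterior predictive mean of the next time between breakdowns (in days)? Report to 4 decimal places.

With a Gamma(shape α, rate β) prior on the exponential rate λ, the posterior after n observations with total T = Σxᵢ is Gamma(α+n, β+T).
Sum of observations T = 26.34 days; n = 12.
Posterior: Gamma(1.8+12, 3.3+26.34) = Gamma(13.8, 29.64).
The predictive distribution for the next observation is Lomax; its mean is β/(α−1) = 29.64/12.8 = 2.3156.

2.3156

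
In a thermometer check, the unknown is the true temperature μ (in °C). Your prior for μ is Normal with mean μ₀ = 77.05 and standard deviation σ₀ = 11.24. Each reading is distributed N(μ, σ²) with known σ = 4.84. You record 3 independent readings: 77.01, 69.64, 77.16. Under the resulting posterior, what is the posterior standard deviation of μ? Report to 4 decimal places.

For Normal data with known variance σ², a Normal(μ₀, σ₀²) prior on μ is conjugate. Posterior precision = 1/σ₀² + n/σ²; posterior mean is the precision-weighted average of μ₀ and x̄.
σ₀² = 11.24² = 126.3376, σ² = 4.84² = 23.4256; σ² + n·σ₀² = 23.4256 + 3·126.3376 = 402.4384.
Posterior precision = 1/σ₀² + n/σ² = 1/126.3376 + 3/23.4256 = (σ² + n·σ₀²)/(σ₀²σ²) = 402.4384/(126.3376·23.4256); posterior variance σₙ² = σ₀²σ²/(σ² + n·σ₀²) = 126.3376·23.4256/402.4384 = 7.354005.
Posterior SD = √σₙ² = √(126.3376·23.4256/402.4384) = 2.7118.

2.7118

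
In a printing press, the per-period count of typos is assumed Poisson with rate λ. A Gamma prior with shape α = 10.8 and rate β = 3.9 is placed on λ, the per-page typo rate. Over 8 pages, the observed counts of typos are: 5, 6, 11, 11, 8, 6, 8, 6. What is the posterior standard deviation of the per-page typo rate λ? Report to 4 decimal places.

0.7121

With a Gamma(shape α, rate β) prior, the Poisson likelihood is conjugate: the posterior is Gamma(α + ΣXᵢ, β + n).
Sum of counts S = 61 over n = 8 pages.
Posterior: Gamma(α+S, β+n) = Gamma(10.8+61, 3.9+8) = Gamma(71.8, 11.9).
SD = √α/β = √71.8/11.9 = 0.7121.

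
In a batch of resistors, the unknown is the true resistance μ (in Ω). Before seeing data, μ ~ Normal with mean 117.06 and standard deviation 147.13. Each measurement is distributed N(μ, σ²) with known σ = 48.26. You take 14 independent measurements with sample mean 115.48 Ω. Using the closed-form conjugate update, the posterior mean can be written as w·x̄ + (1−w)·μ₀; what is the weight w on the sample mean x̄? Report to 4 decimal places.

For Normal data with known variance σ², a Normal(μ₀, σ₀²) prior on μ is conjugate. Posterior precision = 1/σ₀² + n/σ²; posterior mean is the precision-weighted average of μ₀ and x̄.
σ₀² = 147.13² = 21647.2369, σ² = 48.26² = 2329.0276. Prior precision 1/σ₀² = 1/21647.2369; data precision n/σ² = 14/2329.0276.
w = (n/σ²)/(1/σ₀² + n/σ²) = n·σ₀²/(σ² + n·σ₀²) = 14·21647.2369/(2329.0276 + 14·21647.2369) = 303061.3166/305390.3442 = 0.9924.

0.9924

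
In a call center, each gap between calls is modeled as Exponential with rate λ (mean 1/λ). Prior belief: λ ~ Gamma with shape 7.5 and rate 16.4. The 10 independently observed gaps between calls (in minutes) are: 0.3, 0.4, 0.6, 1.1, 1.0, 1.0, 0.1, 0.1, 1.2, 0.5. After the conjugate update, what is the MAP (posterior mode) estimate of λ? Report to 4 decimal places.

With a Gamma(shape α, rate β) prior on the exponential rate λ, the posterior after n observations with total T = Σxᵢ is Gamma(α+n, β+T).
Sum of observations T = 6.3 minutes; n = 10.
Posterior: Gamma(7.5+10, 16.4+6.3) = Gamma(17.5, 22.7).
Mode = (α−1)/β = 0.7269.

0.7269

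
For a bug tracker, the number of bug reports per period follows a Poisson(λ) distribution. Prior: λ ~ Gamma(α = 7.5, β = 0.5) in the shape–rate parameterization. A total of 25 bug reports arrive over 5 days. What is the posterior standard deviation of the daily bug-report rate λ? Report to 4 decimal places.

With a Gamma(shape α, rate β) prior, the Poisson likelihood is conjugate: the posterior is Gamma(α + ΣXᵢ, β + n).
Posterior: Gamma(α+S, β+n) = Gamma(7.5+25, 0.5+5) = Gamma(32.5, 5.5).
SD = √α/β = √32.5/5.5 = 1.0365.

1.0365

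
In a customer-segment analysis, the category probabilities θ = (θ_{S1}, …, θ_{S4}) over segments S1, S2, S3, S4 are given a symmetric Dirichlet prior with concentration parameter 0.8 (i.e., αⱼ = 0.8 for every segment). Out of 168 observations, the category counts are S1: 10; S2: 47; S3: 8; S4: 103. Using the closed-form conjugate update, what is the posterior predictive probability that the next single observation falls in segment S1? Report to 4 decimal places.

0.0631

The Dirichlet prior is conjugate to the Multinomial likelihood: each posterior αⱼ = prior αⱼ + observed count nⱼ.
Posterior concentration: (10.8, 47.8, 8.8, 103.8), total = 171.2.
P(next = S1 | data) = α_{S1}/Σα = 0.0631.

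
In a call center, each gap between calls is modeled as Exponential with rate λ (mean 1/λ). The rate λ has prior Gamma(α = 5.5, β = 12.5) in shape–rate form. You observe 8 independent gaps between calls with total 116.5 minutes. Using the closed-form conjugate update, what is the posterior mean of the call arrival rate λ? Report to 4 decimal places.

With a Gamma(shape α, rate β) prior on the exponential rate λ, the posterior after n observations with total T = Σxᵢ is Gamma(α+n, β+T).
Posterior: Gamma(5.5+8, 12.5+116.5) = Gamma(13.5, 129.0).
Posterior mean of λ = α/β = 13.5/129.0 = 0.1047.

0.1047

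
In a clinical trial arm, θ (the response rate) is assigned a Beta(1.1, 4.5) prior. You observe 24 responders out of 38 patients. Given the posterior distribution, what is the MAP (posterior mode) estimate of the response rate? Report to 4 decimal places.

The Beta prior is conjugate to a Binomial/Bernoulli likelihood; the update adds successes to α and failures to β.
Posterior: Beta(α+k, β+n−k) = Beta(1.1+24, 4.5+14) = Beta(25.1, 18.5).
Mode of Beta(a,b) for a,b>1 is (a−1)/(a+b−2) = 24.1/41.6 = 0.5793.

0.5793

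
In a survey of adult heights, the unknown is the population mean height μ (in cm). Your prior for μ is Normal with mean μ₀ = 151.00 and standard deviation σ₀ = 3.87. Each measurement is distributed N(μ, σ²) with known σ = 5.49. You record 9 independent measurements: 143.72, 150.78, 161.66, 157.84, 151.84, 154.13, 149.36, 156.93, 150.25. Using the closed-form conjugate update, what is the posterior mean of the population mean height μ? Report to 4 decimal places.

For Normal data with known variance σ², a Normal(μ₀, σ₀²) prior on μ is conjugate. Posterior precision = 1/σ₀² + n/σ²; posterior mean is the precision-weighted average of μ₀ and x̄.
Σxᵢ = 143.72 + 150.78 + 161.66 + 157.84 + 151.84 + 154.13 + 149.36 + 156.93 + 150.25 = 1376.51, so n·x̄ = 1376.51.
σ₀² = 3.87² = 14.9769, σ² = 5.49² = 30.1401; σ² + n·σ₀² = 30.1401 + 9·14.9769 = 164.9322.
Posterior mean = (μ₀/σ₀² + n·x̄/σ²)/(1/σ₀² + n/σ²) = (σ²·μ₀ + σ₀²·n·x̄)/(σ² + n·σ₀²) = (30.1401·151.00 + 14.9769·1376.51)/164.9322 = 25167.007719/164.9322 = 152.5900.

152.5900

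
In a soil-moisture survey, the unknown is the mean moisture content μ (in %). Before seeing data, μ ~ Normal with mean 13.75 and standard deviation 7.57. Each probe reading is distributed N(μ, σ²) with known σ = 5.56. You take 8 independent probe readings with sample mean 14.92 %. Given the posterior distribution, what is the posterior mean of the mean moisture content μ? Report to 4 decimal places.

For Normal data with known variance σ², a Normal(μ₀, σ₀²) prior on μ is conjugate. Posterior precision = 1/σ₀² + n/σ²; posterior mean is the precision-weighted average of μ₀ and x̄.
n·x̄ = 8·14.92 = 119.36.
σ₀² = 7.57² = 57.3049, σ² = 5.56² = 30.9136; σ² + n·σ₀² = 30.9136 + 8·57.3049 = 489.3528.
Posterior mean = (μ₀/σ₀² + n·x̄/σ²)/(1/σ₀² + n/σ²) = (σ²·μ₀ + σ₀²·n·x̄)/(σ² + n·σ₀²) = (30.9136·13.75 + 57.3049·119.36)/489.3528 = 7264.974864/489.3528 = 14.8461.

14.8461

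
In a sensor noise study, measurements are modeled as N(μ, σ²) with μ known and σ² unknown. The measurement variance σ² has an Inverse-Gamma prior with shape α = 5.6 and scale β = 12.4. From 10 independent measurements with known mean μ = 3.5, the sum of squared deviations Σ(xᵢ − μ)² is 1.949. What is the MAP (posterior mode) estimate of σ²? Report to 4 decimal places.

With known mean μ and an Inverse-Gamma(α, β) prior on σ², the Normal likelihood is conjugate: posterior is Inv-Gamma(α + n/2, β + Σ(xᵢ−μ)²/2).
Posterior: Inv-Gamma(5.6 + 10/2, 12.4 + 1.949/2) = Inv-Gamma(10.60, 13.3745).
Mode = β/(α+1) = 13.3745/11.60 = 1.1530.

1.1530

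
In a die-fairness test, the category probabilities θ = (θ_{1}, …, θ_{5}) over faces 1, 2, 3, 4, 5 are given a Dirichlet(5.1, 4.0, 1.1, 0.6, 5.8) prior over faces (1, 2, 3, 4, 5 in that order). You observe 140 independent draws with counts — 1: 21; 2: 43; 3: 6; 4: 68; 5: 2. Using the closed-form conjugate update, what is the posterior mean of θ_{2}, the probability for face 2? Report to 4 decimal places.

The Dirichlet prior is conjugate to the Multinomial likelihood: each posterior αⱼ = prior αⱼ + observed count nⱼ.
Posterior concentration: (26.1, 47.0, 7.1, 68.6, 7.8), total = 156.6.
E[θ_{2}|data] = α_{2}/Σα = 47.0/156.6 = 0.3001.

0.3001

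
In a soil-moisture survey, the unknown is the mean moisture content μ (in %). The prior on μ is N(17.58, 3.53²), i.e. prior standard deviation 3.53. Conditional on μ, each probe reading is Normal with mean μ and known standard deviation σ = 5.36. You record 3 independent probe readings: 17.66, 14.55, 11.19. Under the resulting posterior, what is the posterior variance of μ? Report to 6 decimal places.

5.414978

For Normal data with known variance σ², a Normal(μ₀, σ₀²) prior on μ is conjugate. Posterior precision = 1/σ₀² + n/σ²; posterior mean is the precision-weighted average of μ₀ and x̄.
σ₀² = 3.53² = 12.4609, σ² = 5.36² = 28.7296; σ² + n·σ₀² = 28.7296 + 3·12.4609 = 66.1123.
Posterior precision = 1/σ₀² + n/σ² = 1/12.4609 + 3/28.7296 = (σ² + n·σ₀²)/(σ₀²σ²) = 66.1123/(12.4609·28.7296); posterior variance σₙ² = σ₀²σ²/(σ² + n·σ₀²) = 12.4609·28.7296/66.1123 = 5.414978.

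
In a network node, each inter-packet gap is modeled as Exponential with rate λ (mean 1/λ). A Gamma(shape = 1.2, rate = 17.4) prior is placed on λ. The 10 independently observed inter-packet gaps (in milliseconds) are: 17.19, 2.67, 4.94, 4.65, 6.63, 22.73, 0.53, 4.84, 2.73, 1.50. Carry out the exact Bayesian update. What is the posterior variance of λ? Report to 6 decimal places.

0.001521

With a Gamma(shape α, rate β) prior on the exponential rate λ, the posterior after n observations with total T = Σxᵢ is Gamma(α+n, β+T).
Sum of observations T = 68.41 milliseconds; n = 10.
Posterior: Gamma(1.2+10, 17.4+68.41) = Gamma(11.2, 85.81).
Var = α/β² = 0.001521.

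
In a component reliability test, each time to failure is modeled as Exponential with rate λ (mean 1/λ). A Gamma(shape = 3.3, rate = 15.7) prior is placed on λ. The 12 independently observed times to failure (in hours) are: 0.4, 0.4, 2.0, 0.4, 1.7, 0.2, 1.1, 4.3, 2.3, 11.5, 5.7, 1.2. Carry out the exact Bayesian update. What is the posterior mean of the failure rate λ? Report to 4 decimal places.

0.3262

With a Gamma(shape α, rate β) prior on the exponential rate λ, the posterior after n observations with total T = Σxᵢ is Gamma(α+n, β+T).
Sum of observations T = 31.2 hours; n = 12.
Posterior: Gamma(3.3+12, 15.7+31.2) = Gamma(15.3, 46.9).
Posterior mean of λ = α/β = 15.3/46.9 = 0.3262.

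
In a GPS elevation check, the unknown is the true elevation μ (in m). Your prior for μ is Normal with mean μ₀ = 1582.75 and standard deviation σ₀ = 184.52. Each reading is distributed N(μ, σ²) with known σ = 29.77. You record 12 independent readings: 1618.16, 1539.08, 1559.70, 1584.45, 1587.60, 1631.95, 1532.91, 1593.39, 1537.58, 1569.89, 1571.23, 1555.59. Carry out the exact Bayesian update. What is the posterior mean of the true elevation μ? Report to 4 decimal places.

For Normal data with known variance σ², a Normal(μ₀, σ₀²) prior on μ is conjugate. Posterior precision = 1/σ₀² + n/σ²; posterior mean is the precision-weighted average of μ₀ and x̄.
Σxᵢ = 1618.16 + 1539.08 + 1559.70 + 1584.45 + 1587.60 + 1631.95 + 1532.91 + 1593.39 + 1537.58 + 1569.89 + 1571.23 + 1555.59 = 18881.53, so n·x̄ = 18881.53.
σ₀² = 184.52² = 34047.6304, σ² = 29.77² = 886.2529; σ² + n·σ₀² = 886.2529 + 12·34047.6304 = 409457.8177.
Posterior mean = (μ₀/σ₀² + n·x̄/σ²)/(1/σ₀² + n/σ²) = (σ²·μ₀ + σ₀²·n·x̄)/(σ² + n·σ₀²) = (886.2529·1582.75 + 34047.6304·18881.53)/409457.8177 = 644274071.603987/409457.8177 = 1573.4809.

1573.4809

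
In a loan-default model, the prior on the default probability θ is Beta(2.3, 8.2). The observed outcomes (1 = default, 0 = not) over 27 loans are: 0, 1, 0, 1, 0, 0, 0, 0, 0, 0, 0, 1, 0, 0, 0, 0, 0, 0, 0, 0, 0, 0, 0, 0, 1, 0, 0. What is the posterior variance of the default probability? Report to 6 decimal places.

The Beta prior is conjugate to a Binomial/Bernoulli likelihood; the update adds successes to α and failures to β.
Posterior: Beta(α+k, β+n−k) = Beta(2.3+4, 8.2+23) = Beta(6.3, 31.2).
Var = αβ/((α+β)²(α+β+1)) = 6.3·31.2/(37.5²·38.5) = 0.003631.

0.003631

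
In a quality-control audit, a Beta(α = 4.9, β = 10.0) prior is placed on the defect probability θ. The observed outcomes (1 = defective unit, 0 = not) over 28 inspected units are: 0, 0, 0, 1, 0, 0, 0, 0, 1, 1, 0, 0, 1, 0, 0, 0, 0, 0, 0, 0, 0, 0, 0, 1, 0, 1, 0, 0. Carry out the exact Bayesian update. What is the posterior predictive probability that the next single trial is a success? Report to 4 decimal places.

0.2541

The Beta prior is conjugate to a Binomial/Bernoulli likelihood; the update adds successes to α and failures to β.
Posterior: Beta(α+k, β+n−k) = Beta(4.9+6, 10.0+22) = Beta(10.9, 32.0).
For a single future Bernoulli trial, P(success | data) = α/(α+β) = 0.2541.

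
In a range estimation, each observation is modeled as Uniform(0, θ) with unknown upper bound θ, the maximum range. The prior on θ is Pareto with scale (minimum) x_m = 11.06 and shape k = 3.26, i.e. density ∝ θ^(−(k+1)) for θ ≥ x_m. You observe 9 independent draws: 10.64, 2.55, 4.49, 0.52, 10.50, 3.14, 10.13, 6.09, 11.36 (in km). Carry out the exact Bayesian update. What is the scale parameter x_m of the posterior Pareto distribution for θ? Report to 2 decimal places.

A Pareto(scale x_m, shape k) prior on the upper bound θ of Uniform(0, θ) is conjugate: posterior is Pareto(max(x_m, max xᵢ), k + n).
Sample maximum = 11.36; prior scale x_m = 11.06 → posterior scale = max = 11.36.
Posterior shape = 3.26 + 9 = 12.26.
Posterior scale x_m = 11.36.

11.36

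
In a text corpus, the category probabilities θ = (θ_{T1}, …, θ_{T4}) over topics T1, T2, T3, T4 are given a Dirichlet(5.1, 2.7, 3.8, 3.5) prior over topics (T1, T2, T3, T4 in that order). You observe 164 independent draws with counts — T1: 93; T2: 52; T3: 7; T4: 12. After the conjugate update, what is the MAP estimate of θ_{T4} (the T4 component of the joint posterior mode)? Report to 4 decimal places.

The Dirichlet prior is conjugate to the Multinomial likelihood: each posterior αⱼ = prior αⱼ + observed count nⱼ.
Posterior concentration: (98.1, 54.7, 10.8, 15.5), total = 179.1.
Joint mode component: (α_{T4}−1)/(Σα−K) = 14.5/175.1 = 0.0828.

0.0828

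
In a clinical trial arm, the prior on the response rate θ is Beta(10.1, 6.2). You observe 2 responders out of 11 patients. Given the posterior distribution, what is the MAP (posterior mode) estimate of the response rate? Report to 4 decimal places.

The Beta prior is conjugate to a Binomial/Bernoulli likelihood; the update adds successes to α and failures to β.
Posterior: Beta(α+k, β+n−k) = Beta(10.1+2, 6.2+9) = Beta(12.1, 15.2).
Mode of Beta(a,b) for a,b>1 is (a−1)/(a+b−2) = 11.1/25.3 = 0.4387.

0.4387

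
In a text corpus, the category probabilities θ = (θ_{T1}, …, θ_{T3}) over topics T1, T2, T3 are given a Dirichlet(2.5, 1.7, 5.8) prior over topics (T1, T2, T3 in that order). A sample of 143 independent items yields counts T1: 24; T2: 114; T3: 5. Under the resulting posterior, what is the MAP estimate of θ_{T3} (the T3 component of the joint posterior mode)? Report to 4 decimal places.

The Dirichlet prior is conjugate to the Multinomial likelihood: each posterior αⱼ = prior αⱼ + observed count nⱼ.
Posterior concentration: (26.5, 115.7, 10.8), total = 153.0.
Joint mode component: (α_{T3}−1)/(Σα−K) = 9.8/150.0 = 0.0653.

0.0653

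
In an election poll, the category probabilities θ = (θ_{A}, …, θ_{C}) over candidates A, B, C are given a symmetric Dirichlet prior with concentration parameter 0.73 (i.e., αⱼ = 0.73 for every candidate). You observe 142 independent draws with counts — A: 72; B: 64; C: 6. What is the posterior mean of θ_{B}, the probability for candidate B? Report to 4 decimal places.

The Dirichlet prior is conjugate to the Multinomial likelihood: each posterior αⱼ = prior αⱼ + observed count nⱼ.
Posterior concentration: (72.73, 64.73, 6.73), total = 144.19.
E[θ_{B}|data] = α_{B}/Σα = 64.73/144.19 = 0.4489.

0.4489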